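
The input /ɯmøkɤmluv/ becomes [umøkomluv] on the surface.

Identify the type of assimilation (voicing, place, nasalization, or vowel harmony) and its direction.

vowel harmony, regressive

/ɯ/→[u] /ɤ/→[o].
Vowels agree with the last vowel, so the harmony is regressive.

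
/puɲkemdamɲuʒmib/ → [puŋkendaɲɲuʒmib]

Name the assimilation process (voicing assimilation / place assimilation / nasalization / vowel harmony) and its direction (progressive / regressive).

place assimilation, regressive

/ɲ/→[ŋ] /m/→[n] /m/→[ɲ].
Each target copies a feature from the following segment, so the direction is regressive.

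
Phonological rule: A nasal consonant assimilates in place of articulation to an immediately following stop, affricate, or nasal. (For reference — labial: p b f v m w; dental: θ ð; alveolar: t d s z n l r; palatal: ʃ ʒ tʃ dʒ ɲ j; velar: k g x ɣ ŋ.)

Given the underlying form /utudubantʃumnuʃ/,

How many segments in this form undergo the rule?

2

/n/ before /tʃ/ (palatal) → [ɲ]
/m/ before /n/ (alveolar) → [n]
2 segments change.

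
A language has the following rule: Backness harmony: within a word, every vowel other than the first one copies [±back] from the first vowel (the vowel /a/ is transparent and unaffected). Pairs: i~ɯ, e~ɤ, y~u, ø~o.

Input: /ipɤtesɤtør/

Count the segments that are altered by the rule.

2

/ɤ/ harmonizes with /i/ ([-back]) → [e]
/ɤ/ harmonizes with /i/ ([-back]) → [e]
2 segments change.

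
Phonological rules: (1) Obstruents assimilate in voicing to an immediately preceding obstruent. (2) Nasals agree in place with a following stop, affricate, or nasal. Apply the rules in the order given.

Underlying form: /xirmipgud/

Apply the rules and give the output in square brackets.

Rule 1: /g/ after /p/ (voiceless) → [k]
After rule 1: xirmipkud
Rule 2: no segment meets the rule's conditions; no change.

[xirmipkud]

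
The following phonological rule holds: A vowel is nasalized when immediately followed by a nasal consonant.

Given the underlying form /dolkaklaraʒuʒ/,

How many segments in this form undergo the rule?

0

No segment meets the rule's conditions.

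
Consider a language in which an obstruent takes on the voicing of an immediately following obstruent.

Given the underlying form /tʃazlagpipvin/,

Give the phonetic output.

/g/ before /p/ (voiceless) → [k]
/p/ before /v/ (voiced) → [b]

[tʃazlakpibvin]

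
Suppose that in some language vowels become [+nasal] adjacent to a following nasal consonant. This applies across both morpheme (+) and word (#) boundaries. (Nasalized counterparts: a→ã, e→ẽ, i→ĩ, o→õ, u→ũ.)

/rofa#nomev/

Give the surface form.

/a/ before nasal /n/ → [ã]
/o/ before nasal /m/ → [õ]

[rofã#nõmev]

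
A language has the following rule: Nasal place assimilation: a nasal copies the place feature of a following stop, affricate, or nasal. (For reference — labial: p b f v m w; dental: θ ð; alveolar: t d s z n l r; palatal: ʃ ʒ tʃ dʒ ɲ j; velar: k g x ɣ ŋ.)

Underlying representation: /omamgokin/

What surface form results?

[omaŋgokin]

/m/ before /g/ (velar) → [ŋ]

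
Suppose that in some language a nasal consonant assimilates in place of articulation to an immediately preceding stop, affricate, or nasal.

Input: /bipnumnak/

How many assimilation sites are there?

2

/n/ after /p/ (labial) → [m]
/n/ after /m/ (labial) → [m]
2 segments change.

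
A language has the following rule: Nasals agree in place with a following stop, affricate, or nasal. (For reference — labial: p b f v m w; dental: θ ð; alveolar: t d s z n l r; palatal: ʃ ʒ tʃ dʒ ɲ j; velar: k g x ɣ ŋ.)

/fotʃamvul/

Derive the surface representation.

[fotʃamvul]

no segment meets the rule's conditions; no change.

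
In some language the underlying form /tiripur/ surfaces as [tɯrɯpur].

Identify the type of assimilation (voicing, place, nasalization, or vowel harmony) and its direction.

vowel harmony, regressive

/i/→[ɯ] /i/→[ɯ].
Vowels agree with the last vowel, so the harmony is regressive.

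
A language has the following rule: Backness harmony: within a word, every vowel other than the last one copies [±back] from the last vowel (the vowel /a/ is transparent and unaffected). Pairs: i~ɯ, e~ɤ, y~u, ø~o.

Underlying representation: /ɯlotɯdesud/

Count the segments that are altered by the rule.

1

/e/ harmonizes with /u/ ([+back]) → [ɤ]
1 segment changes.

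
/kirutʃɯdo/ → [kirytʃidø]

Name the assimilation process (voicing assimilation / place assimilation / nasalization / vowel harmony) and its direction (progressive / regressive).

vowel harmony, progressive

/u/→[y] /ɯ/→[i] /o/→[ø].
Vowels agree with the first vowel, so the harmony is progressive.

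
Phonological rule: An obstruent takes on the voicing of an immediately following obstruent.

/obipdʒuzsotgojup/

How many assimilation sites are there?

/p/ before /dʒ/ (voiced) → [b]
/z/ before /s/ (voiceless) → [s]
/t/ before /g/ (voiced) → [d]
3 segments change.

3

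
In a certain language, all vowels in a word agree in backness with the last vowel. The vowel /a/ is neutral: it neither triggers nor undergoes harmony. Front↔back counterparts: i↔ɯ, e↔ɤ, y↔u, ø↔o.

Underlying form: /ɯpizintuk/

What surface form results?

[ɯpɯzɯntuk]

/i/ harmonizes with /u/ ([+back]) → [ɯ]
/i/ harmonizes with /u/ ([+back]) → [ɯ]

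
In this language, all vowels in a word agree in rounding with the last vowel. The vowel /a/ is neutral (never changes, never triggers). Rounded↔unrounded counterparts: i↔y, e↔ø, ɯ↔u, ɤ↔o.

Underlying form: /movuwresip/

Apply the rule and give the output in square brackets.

/o/ harmonizes with /i/ ([-round]) → [ɤ]
/u/ harmonizes with /i/ ([-round]) → [ɯ]

[mɤvɯwresip]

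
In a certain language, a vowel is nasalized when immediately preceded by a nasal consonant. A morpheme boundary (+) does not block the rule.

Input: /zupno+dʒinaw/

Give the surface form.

/o/ after nasal /n/ → [õ]
/a/ after nasal /n/ → [ã]

[zupnõ+dʒinãw]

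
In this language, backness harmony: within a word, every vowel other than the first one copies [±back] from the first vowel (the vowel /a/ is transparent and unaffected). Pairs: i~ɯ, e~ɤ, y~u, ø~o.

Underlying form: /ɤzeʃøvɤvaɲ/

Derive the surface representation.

/e/ harmonizes with /ɤ/ ([+back]) → [ɤ]
/ø/ harmonizes with /ɤ/ ([+back]) → [o]

[ɤzɤʃovɤvaɲ]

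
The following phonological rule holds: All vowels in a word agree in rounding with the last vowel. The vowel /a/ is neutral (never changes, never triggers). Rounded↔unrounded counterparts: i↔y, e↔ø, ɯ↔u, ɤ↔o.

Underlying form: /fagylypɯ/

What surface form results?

/y/ harmonizes with /ɯ/ ([-round]) → [i]
/y/ harmonizes with /ɯ/ ([-round]) → [i]

[fagilipɯ]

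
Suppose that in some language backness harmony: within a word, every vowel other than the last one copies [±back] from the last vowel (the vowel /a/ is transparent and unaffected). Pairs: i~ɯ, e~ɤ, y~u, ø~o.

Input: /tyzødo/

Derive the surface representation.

/y/ harmonizes with /o/ ([+back]) → [u]
/ø/ harmonizes with /o/ ([+back]) → [o]

[tuzodo]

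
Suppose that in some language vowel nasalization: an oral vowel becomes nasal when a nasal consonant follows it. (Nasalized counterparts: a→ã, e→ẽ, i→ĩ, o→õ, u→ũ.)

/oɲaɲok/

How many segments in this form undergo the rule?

/o/ before nasal /ɲ/ → [õ]
/a/ before nasal /ɲ/ → [ã]
2 segments change.

2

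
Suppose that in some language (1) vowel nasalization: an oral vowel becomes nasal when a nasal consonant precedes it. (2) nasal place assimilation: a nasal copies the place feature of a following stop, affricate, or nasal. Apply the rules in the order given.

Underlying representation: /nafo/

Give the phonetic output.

[nãfo]

Rule 1: /a/ after nasal /n/ → [ã]
After rule 1: nãfo
Rule 2: no segment meets the rule's conditions; no change.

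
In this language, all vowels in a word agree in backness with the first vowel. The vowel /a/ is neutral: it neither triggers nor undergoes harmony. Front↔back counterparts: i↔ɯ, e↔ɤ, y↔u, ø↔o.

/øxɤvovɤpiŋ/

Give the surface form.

/ɤ/ harmonizes with /ø/ ([-back]) → [e]
/o/ harmonizes with /ø/ ([-back]) → [ø]
/ɤ/ harmonizes with /ø/ ([-back]) → [e]

[øxevøvepiŋ]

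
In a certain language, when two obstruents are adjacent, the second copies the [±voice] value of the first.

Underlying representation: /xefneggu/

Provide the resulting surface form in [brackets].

no segment meets the rule's conditions; no change.

[xefneggu]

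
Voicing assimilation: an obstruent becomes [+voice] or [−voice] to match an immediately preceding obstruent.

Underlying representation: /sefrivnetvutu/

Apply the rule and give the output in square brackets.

[sefrivnetfutu]

/v/ after /t/ (voiceless) → [f]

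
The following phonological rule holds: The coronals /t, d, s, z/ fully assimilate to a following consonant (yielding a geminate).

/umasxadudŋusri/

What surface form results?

/s/ before /x/ → [x] (total assimilation)
/d/ before /ŋ/ → [ŋ] (total assimilation)
/s/ before /r/ → [r] (total assimilation)

[umaxxaduŋŋurri]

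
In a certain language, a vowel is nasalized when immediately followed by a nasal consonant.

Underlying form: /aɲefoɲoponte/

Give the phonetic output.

/a/ before nasal /ɲ/ → [ã]
/o/ before nasal /ɲ/ → [õ]
/o/ before nasal /n/ → [õ]

[ãɲefõɲopõnte]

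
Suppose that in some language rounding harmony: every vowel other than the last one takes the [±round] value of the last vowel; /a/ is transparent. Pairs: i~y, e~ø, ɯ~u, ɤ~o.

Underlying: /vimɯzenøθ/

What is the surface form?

/i/ harmonizes with /ø/ ([+round]) → [y]
/ɯ/ harmonizes with /ø/ ([+round]) → [u]
/e/ harmonizes with /ø/ ([+round]) → [ø]

[vymuzønøθ]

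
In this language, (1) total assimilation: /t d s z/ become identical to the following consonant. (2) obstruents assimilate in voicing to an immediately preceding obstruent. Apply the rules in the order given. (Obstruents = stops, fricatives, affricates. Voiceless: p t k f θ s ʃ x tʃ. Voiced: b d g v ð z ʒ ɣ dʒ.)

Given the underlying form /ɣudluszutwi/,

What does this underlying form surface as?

[ɣulluzzuwwi]

Rule 1: /d/ before /l/ → [l] (total assimilation)
Rule 1: /s/ before /z/ → [z] (total assimilation)
Rule 1: /t/ before /w/ → [w] (total assimilation)
After rule 1: ɣulluzzuwwi
Rule 2: no segment meets the rule's conditions; no change.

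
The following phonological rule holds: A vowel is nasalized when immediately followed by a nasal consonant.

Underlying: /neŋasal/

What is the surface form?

/e/ before nasal /ŋ/ → [ẽ]

[nẽŋasal]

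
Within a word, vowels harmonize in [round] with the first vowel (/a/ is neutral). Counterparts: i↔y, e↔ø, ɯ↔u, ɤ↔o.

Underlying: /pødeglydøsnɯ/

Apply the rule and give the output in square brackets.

[pødøglydøsnu]

/e/ harmonizes with /ø/ ([+round]) → [ø]
/ɯ/ harmonizes with /ø/ ([+round]) → [u]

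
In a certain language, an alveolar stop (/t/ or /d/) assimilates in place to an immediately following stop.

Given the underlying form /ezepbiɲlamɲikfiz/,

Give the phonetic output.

no segment meets the rule's conditions; no change.

[ezepbiɲlamɲikfiz]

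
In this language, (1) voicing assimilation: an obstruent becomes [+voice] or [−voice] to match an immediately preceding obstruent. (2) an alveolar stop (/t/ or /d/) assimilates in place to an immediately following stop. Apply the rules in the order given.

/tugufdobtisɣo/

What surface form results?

[tuguftobdisxo]

Rule 1: /d/ after /f/ (voiceless) → [t]
Rule 1: /t/ after /b/ (voiced) → [d]
Rule 1: /ɣ/ after /s/ (voiceless) → [x]
After rule 1: tuguftobdisxo
Rule 2: no segment meets the rule's conditions; no change.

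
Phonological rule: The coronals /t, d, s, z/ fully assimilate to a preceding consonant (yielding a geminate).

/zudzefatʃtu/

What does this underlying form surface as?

[zuddefatʃtʃu]

/z/ after /d/ → [d] (total assimilation)
/t/ after /tʃ/ → [tʃ] (total assimilation)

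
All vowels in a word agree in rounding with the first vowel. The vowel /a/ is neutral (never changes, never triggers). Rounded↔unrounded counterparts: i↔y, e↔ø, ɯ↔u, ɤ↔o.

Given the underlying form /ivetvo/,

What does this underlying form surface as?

/o/ harmonizes with /i/ ([-round]) → [ɤ]

[ivetvɤ]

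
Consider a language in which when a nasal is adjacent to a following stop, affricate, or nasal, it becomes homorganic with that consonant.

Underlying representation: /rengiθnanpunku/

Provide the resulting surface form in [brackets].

[reŋgiθnampuŋku]

/n/ before /g/ (velar) → [ŋ]
/n/ before /p/ (labial) → [m]
/n/ before /k/ (velar) → [ŋ]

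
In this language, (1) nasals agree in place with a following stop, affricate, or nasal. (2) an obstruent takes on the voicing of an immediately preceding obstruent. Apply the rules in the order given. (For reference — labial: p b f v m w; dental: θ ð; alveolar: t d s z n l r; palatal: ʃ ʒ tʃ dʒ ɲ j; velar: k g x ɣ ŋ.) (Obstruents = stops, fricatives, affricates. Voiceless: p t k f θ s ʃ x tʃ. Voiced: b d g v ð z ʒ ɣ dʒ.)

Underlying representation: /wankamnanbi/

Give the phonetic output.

[waŋkannambi]

Rule 1: /n/ before /k/ (velar) → [ŋ]
Rule 1: /m/ before /n/ (alveolar) → [n]
Rule 1: /n/ before /b/ (labial) → [m]
After rule 1: waŋkannambi
Rule 2: no segment meets the rule's conditions; no change.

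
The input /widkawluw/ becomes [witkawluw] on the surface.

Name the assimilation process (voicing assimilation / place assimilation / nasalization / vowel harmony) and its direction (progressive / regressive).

voicing assimilation, regressive

/d/→[t].
Each target copies a feature from the following segment, so the direction is regressive.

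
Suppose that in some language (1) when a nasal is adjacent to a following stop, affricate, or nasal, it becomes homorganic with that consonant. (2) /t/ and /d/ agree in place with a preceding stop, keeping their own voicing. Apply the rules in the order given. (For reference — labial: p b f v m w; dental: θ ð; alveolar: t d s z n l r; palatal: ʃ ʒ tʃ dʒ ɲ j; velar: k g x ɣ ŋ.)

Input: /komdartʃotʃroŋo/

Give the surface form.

Rule 1: /m/ before /d/ (alveolar) → [n]
After rule 1: kondartʃotʃroŋo
Rule 2: no segment meets the rule's conditions; no change.

[kondartʃotʃroŋo]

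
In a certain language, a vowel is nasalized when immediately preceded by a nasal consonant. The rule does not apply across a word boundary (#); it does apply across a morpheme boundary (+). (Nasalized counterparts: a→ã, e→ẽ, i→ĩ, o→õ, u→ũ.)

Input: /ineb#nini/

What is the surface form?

[inẽb#nĩnĩ]

/e/ after nasal /n/ → [ẽ]
/i/ after nasal /n/ → [ĩ]
/i/ after nasal /n/ → [ĩ]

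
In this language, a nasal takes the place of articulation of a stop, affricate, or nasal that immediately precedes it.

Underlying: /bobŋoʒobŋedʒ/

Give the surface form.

[bobmoʒobmedʒ]

/ŋ/ after /b/ (labial) → [m]
/ŋ/ after /b/ (labial) → [m]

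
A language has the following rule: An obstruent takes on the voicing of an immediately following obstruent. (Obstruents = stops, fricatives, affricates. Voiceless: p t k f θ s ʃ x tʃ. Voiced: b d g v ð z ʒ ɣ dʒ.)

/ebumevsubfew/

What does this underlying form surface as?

/v/ before /s/ (voiceless) → [f]
/b/ before /f/ (voiceless) → [p]

[ebumefsupfew]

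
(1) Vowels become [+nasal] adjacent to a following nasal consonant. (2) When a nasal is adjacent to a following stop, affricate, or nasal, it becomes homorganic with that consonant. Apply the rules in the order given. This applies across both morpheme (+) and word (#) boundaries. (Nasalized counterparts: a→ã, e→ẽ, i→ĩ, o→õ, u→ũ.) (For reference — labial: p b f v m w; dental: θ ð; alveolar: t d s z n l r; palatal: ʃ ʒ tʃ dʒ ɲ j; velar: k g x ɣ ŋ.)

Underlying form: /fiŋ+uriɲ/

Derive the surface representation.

Rule 1: /i/ before nasal /ŋ/ → [ĩ]
Rule 1: /i/ before nasal /ɲ/ → [ĩ]
After rule 1: fĩŋ+urĩɲ
Rule 2: no segment meets the rule's conditions; no change.

[fĩŋ+urĩɲ]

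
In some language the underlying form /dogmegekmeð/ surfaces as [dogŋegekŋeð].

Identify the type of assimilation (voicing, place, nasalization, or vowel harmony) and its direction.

/m/→[ŋ] /m/→[ŋ].
Each target copies a feature from the preceding segment, so the direction is progressive.

place assimilation, progressive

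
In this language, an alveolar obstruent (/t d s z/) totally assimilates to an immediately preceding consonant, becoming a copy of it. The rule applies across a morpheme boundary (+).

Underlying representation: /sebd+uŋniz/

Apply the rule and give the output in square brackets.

/d/ after /b/ → [b] (total assimilation)

[sebb+uŋniz]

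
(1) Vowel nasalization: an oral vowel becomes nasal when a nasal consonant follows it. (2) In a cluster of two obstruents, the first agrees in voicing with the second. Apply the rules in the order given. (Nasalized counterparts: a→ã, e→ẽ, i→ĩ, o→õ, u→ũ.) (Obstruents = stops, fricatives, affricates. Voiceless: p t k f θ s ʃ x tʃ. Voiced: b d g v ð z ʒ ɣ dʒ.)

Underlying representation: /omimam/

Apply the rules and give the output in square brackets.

Rule 1: /o/ before nasal /m/ → [õ]
Rule 1: /i/ before nasal /m/ → [ĩ]
Rule 1: /a/ before nasal /m/ → [ã]
After rule 1: õmĩmãm
Rule 2: no segment meets the rule's conditions; no change.

[õmĩmãm]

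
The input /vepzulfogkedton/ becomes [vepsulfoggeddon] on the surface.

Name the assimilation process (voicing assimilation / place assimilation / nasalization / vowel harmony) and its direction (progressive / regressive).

voicing assimilation, progressive

/z/→[s] /k/→[g] /t/→[d].
Each target copies a feature from the preceding segment, so the direction is progressive.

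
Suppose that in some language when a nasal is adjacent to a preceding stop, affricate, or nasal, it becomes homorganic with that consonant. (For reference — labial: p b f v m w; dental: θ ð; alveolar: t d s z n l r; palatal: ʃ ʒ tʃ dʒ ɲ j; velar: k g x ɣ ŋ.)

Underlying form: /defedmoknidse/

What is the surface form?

[defednokŋidse]

/m/ after /d/ (alveolar) → [n]
/n/ after /k/ (velar) → [ŋ]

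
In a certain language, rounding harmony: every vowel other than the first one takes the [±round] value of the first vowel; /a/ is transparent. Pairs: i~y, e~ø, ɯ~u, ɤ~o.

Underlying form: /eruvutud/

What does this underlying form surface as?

/u/ harmonizes with /e/ ([-round]) → [ɯ]
/u/ harmonizes with /e/ ([-round]) → [ɯ]
/u/ harmonizes with /e/ ([-round]) → [ɯ]

[erɯvɯtɯd]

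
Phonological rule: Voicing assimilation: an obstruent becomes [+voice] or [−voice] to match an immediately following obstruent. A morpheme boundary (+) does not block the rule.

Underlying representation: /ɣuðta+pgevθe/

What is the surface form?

[ɣuθta+bgefθe]

/ð/ before /t/ (voiceless) → [θ]
/p/ before /g/ (voiced) → [b]
/v/ before /θ/ (voiceless) → [f]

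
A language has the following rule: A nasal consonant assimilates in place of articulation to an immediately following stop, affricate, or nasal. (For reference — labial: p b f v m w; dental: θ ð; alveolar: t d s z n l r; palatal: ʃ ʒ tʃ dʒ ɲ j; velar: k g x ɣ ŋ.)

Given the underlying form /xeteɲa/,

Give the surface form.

[xeteɲa]

no segment meets the rule's conditions; no change.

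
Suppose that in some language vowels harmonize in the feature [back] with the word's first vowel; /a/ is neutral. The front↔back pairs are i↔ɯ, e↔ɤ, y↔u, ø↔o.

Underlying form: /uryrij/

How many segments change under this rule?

2

/y/ harmonizes with /u/ ([+back]) → [u]
/i/ harmonizes with /u/ ([+back]) → [ɯ]
2 segments change.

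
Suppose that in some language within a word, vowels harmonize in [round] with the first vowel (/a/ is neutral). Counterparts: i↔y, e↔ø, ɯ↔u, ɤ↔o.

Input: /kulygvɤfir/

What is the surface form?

/ɤ/ harmonizes with /u/ ([+round]) → [o]
/i/ harmonizes with /u/ ([+round]) → [y]

[kulygvofyr]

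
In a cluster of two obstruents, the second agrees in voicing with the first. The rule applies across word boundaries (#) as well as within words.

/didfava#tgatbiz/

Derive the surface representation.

/f/ after /d/ (voiced) → [v]
/g/ after /t/ (voiceless) → [k]
/b/ after /t/ (voiceless) → [p]

[didvava#tkatpiz]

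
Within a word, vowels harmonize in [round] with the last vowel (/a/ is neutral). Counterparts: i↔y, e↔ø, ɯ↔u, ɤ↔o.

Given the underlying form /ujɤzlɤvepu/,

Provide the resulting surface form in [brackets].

[ujozlovøpu]

/ɤ/ harmonizes with /u/ ([+round]) → [o]
/ɤ/ harmonizes with /u/ ([+round]) → [o]
/e/ harmonizes with /u/ ([+round]) → [ø]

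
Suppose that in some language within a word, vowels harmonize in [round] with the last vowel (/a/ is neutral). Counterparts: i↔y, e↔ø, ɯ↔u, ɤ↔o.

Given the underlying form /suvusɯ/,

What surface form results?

[sɯvɯsɯ]

/u/ harmonizes with /ɯ/ ([-round]) → [ɯ]
/u/ harmonizes with /ɯ/ ([-round]) → [ɯ]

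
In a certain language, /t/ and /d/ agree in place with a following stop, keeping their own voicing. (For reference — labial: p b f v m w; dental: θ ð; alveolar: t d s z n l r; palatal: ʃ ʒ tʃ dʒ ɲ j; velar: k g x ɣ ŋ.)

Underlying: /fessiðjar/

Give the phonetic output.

[fessiðjar]

no segment meets the rule's conditions; no change.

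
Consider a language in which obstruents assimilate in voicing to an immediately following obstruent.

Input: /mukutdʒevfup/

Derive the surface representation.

[mukuddʒeffup]

/t/ before /dʒ/ (voiced) → [d]
/v/ before /f/ (voiceless) → [f]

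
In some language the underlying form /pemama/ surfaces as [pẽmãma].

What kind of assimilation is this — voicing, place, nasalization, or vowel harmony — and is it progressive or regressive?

/e/→[ẽ] /a/→[ã].
Each target copies a feature from the following segment, so the direction is regressive.

nasalization, regressive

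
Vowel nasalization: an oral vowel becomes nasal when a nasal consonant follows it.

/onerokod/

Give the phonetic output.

/o/ before nasal /n/ → [õ]

[õnerokod]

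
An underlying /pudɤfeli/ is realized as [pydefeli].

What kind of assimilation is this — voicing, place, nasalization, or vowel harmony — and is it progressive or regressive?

vowel harmony, regressive

/u/→[y] /ɤ/→[e].
Vowels agree with the last vowel, so the harmony is regressive.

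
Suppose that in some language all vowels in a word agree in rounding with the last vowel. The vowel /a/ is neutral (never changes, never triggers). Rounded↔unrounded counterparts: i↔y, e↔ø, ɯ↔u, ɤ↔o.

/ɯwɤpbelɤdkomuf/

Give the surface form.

[uwopbølodkomuf]

/ɯ/ harmonizes with /u/ ([+round]) → [u]
/ɤ/ harmonizes with /u/ ([+round]) → [o]
/e/ harmonizes with /u/ ([+round]) → [ø]
/ɤ/ harmonizes with /u/ ([+round]) → [o]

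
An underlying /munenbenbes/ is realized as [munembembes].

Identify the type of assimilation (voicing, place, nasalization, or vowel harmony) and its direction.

/n/→[m] /n/→[m].
Each target copies a feature from the following segment, so the direction is regressive.

place assimilation, regressive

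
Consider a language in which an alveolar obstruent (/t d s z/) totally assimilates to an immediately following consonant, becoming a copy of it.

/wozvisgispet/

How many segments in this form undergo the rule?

/z/ before /v/ → [v] (total assimilation)
/s/ before /g/ → [g] (total assimilation)
/s/ before /p/ → [p] (total assimilation)
3 segments change.

3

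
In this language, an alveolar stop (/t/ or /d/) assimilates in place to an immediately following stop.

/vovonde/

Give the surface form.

no segment meets the rule's conditions; no change.

[vovonde]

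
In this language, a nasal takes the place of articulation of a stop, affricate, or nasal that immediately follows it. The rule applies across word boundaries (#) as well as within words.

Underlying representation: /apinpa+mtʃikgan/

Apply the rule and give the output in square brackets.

[apimpa+ɲtʃikgan]

/n/ before /p/ (labial) → [m]
/m/ before /tʃ/ (palatal) → [ɲ]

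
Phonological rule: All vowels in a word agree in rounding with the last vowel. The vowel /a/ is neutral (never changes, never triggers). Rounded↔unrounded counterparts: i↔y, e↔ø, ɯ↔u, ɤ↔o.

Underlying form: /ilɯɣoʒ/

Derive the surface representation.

/i/ harmonizes with /o/ ([+round]) → [y]
/ɯ/ harmonizes with /o/ ([+round]) → [u]

[yluɣoʒ]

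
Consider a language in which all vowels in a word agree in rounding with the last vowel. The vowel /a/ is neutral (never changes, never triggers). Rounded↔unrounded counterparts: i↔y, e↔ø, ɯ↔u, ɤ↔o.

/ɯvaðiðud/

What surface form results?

[uvaðyðud]

/ɯ/ harmonizes with /u/ ([+round]) → [u]
/i/ harmonizes with /u/ ([+round]) → [y]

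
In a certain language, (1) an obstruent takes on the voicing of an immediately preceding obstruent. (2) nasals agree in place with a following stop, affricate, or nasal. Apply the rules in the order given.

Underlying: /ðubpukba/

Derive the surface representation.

[ðubbukpa]

Rule 1: /p/ after /b/ (voiced) → [b]
Rule 1: /b/ after /k/ (voiceless) → [p]
After rule 1: ðubbukpa
Rule 2: no segment meets the rule's conditions; no change.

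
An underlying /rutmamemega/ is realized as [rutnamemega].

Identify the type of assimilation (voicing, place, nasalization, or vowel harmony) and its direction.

/m/→[n].
Each target copies a feature from the preceding segment, so the direction is progressive.

place assimilation, progressive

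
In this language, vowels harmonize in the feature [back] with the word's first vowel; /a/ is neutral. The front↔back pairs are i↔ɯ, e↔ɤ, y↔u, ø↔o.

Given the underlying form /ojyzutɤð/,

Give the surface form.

[ojuzutɤð]

/y/ harmonizes with /o/ ([+back]) → [u]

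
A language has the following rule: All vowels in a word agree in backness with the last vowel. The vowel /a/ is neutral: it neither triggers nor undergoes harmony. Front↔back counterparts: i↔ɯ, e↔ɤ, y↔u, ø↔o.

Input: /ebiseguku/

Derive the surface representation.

/e/ harmonizes with /u/ ([+back]) → [ɤ]
/i/ harmonizes with /u/ ([+back]) → [ɯ]
/e/ harmonizes with /u/ ([+back]) → [ɤ]

[ɤbɯsɤguku]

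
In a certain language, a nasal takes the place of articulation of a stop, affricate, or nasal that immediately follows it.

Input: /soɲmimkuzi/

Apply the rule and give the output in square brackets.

/ɲ/ before /m/ (labial) → [m]
/m/ before /k/ (velar) → [ŋ]

[sommiŋkuzi]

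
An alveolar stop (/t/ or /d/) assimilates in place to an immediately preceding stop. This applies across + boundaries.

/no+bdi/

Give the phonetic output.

[no+bbi]

/d/ after /b/ (labial) → [b]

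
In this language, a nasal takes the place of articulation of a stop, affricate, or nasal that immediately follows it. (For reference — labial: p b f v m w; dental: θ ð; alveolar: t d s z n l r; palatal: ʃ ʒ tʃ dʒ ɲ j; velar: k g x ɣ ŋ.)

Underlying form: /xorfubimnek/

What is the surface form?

[xorfubinnek]

/m/ before /n/ (alveolar) → [n]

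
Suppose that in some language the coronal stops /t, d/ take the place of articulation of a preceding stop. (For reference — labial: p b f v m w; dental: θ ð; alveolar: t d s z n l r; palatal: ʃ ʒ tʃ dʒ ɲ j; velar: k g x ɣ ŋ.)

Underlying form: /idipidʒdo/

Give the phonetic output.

no segment meets the rule's conditions; no change.

[idipidʒdo]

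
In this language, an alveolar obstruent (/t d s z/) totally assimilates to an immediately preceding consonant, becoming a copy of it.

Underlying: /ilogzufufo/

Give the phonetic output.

/z/ after /g/ → [g] (total assimilation)

[iloggufufo]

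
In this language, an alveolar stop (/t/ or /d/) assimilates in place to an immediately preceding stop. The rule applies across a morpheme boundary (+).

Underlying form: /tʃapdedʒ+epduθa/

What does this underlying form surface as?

/d/ after /p/ (labial) → [b]
/d/ after /p/ (labial) → [b]

[tʃapbedʒ+epbuθa]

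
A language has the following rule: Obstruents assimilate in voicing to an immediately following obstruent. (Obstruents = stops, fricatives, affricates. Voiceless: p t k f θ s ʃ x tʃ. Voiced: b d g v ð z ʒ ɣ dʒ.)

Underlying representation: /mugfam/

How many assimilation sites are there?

1

/g/ before /f/ (voiceless) → [k]
1 segment changes.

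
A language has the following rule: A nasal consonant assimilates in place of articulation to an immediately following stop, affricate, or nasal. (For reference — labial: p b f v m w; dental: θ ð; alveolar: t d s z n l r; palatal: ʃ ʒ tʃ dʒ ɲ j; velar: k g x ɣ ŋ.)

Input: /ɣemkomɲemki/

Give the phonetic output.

[ɣeŋkoɲɲeŋki]

/m/ before /k/ (velar) → [ŋ]
/m/ before /ɲ/ (palatal) → [ɲ]
/m/ before /k/ (velar) → [ŋ]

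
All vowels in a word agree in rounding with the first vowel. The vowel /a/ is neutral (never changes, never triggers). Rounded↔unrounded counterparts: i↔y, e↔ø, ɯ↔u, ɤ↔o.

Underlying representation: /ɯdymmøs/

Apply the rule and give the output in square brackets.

/y/ harmonizes with /ɯ/ ([-round]) → [i]
/ø/ harmonizes with /ɯ/ ([-round]) → [e]

[ɯdimmes]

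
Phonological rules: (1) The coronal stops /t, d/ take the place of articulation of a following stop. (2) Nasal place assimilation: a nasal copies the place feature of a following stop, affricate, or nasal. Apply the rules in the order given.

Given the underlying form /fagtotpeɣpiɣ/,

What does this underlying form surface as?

Rule 1: /t/ before /p/ (labial) → [p]
After rule 1: fagtoppeɣpiɣ
Rule 2: no segment meets the rule's conditions; no change.

[fagtoppeɣpiɣ]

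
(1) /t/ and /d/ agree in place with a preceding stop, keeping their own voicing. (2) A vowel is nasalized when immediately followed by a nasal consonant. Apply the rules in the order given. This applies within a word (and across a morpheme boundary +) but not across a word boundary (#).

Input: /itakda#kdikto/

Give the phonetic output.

Rule 1: /d/ after /k/ (velar) → [g]
Rule 1: /d/ after /k/ (velar) → [g]
Rule 1: /t/ after /k/ (velar) → [k]
After rule 1: itakga#kgikko
Rule 2: no segment meets the rule's conditions; no change.

[itakga#kgikko]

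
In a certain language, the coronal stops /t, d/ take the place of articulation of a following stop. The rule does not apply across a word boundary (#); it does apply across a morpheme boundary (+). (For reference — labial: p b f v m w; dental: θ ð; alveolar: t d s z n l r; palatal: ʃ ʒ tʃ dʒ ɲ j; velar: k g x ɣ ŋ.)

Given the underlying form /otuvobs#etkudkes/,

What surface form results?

[otuvobs#ekkugkes]

/t/ before /k/ (velar) → [k]
/d/ before /k/ (velar) → [g]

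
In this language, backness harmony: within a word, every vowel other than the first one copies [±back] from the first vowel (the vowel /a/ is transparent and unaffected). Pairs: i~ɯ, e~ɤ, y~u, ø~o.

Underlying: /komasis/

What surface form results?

[komasɯs]

/i/ harmonizes with /o/ ([+back]) → [ɯ]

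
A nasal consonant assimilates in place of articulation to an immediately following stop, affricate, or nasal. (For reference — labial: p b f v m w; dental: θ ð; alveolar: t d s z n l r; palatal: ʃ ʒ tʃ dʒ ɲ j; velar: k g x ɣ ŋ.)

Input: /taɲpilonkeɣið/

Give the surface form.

/ɲ/ before /p/ (labial) → [m]
/n/ before /k/ (velar) → [ŋ]

[tampiloŋkeɣið]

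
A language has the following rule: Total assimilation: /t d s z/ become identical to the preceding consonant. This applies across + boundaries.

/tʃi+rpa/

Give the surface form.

no segment meets the rule's conditions; no change.

[tʃi+rpa]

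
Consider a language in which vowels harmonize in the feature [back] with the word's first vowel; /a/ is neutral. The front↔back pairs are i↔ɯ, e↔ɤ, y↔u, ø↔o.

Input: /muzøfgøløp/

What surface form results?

/ø/ harmonizes with /u/ ([+back]) → [o]
/ø/ harmonizes with /u/ ([+back]) → [o]
/ø/ harmonizes with /u/ ([+back]) → [o]

[muzofgolop]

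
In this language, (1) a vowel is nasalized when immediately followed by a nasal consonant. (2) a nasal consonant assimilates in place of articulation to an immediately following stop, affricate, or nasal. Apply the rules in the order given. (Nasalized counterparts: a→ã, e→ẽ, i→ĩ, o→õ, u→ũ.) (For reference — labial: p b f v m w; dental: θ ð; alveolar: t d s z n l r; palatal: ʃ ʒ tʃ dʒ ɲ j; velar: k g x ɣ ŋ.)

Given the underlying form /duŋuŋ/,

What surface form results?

[dũŋũŋ]

Rule 1: /u/ before nasal /ŋ/ → [ũ]
Rule 1: /u/ before nasal /ŋ/ → [ũ]
After rule 1: dũŋũŋ
Rule 2: no segment meets the rule's conditions; no change.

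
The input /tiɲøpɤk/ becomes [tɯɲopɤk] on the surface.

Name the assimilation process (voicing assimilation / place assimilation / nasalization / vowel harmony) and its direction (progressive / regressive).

/i/→[ɯ] /ø/→[o].
Vowels agree with the last vowel, so the harmony is regressive.

vowel harmony, regressive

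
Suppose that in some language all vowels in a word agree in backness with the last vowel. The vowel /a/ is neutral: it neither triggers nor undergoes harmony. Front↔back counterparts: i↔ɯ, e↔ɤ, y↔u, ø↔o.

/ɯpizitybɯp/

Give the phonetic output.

/i/ harmonizes with /ɯ/ ([+back]) → [ɯ]
/i/ harmonizes with /ɯ/ ([+back]) → [ɯ]
/y/ harmonizes with /ɯ/ ([+back]) → [u]

[ɯpɯzɯtubɯp]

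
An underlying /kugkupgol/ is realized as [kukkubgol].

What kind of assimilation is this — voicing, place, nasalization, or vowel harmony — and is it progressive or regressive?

voicing assimilation, regressive

/g/→[k] /p/→[b].
Each target copies a feature from the following segment, so the direction is regressive.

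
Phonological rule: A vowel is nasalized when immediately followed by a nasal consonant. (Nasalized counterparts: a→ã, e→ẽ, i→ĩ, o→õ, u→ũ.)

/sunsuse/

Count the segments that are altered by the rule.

/u/ before nasal /n/ → [ũ]
1 segment changes.

1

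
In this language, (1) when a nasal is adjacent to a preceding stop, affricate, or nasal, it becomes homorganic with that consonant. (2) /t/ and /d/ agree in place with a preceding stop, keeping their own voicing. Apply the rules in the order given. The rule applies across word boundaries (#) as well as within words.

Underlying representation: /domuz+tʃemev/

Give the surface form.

[domuz+tʃemev]

Rule 1: no segment meets the rule's conditions; no change.
After rule 1: domuz+tʃemev
Rule 2: no segment meets the rule's conditions; no change.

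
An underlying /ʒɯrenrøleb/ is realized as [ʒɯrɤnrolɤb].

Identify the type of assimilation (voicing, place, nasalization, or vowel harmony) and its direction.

vowel harmony, progressive

/e/→[ɤ] /ø/→[o] /e/→[ɤ].
Vowels agree with the first vowel, so the harmony is progressive.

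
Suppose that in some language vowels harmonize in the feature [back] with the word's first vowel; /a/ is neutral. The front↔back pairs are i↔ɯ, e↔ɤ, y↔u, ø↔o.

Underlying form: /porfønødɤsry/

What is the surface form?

[porfonodɤsru]

/ø/ harmonizes with /o/ ([+back]) → [o]
/ø/ harmonizes with /o/ ([+back]) → [o]
/y/ harmonizes with /o/ ([+back]) → [u]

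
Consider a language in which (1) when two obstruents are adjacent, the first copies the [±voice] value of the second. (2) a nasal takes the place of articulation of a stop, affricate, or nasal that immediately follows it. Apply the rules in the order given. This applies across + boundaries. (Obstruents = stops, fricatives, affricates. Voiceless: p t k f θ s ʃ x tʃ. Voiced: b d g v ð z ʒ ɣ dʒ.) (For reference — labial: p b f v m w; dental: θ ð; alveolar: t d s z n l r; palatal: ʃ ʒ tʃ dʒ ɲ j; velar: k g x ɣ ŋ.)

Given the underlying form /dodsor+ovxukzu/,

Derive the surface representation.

Rule 1: /d/ before /s/ (voiceless) → [t]
Rule 1: /v/ before /x/ (voiceless) → [f]
Rule 1: /k/ before /z/ (voiced) → [g]
After rule 1: dotsor+ofxugzu
Rule 2: no segment meets the rule's conditions; no change.

[dotsor+ofxugzu]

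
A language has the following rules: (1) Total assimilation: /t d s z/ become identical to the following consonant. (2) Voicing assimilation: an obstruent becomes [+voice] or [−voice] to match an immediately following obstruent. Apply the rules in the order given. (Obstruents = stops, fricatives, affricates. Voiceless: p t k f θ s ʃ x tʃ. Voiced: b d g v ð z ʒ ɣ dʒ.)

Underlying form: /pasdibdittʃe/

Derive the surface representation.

Rule 1: /s/ before /d/ → [d] (total assimilation)
Rule 1: /t/ before /tʃ/ → [tʃ] (total assimilation)
After rule 1: paddibditʃtʃe
Rule 2: no segment meets the rule's conditions; no change.

[paddibditʃtʃe]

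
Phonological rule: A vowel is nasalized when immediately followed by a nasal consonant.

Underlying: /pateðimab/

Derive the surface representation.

/i/ before nasal /m/ → [ĩ]

[pateðĩmab]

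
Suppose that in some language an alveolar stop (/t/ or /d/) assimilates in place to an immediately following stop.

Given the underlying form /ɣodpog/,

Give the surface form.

[ɣobpog]

/d/ before /p/ (labial) → [b]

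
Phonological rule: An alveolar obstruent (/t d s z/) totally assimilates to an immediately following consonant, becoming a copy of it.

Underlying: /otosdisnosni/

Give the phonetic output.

[otoddinnonni]

/s/ before /d/ → [d] (total assimilation)
/s/ before /n/ → [n] (total assimilation)
/s/ before /n/ → [n] (total assimilation)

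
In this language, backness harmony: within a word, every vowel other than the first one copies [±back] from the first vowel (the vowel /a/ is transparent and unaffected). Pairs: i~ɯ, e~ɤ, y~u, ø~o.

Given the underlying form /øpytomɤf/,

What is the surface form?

/o/ harmonizes with /ø/ ([-back]) → [ø]
/ɤ/ harmonizes with /ø/ ([-back]) → [e]

[øpytømef]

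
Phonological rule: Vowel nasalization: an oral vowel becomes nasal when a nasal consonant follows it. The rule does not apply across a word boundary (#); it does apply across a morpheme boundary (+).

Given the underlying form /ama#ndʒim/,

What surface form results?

[ãma#ndʒĩm]

/a/ before nasal /m/ → [ã]
/i/ before nasal /m/ → [ĩ]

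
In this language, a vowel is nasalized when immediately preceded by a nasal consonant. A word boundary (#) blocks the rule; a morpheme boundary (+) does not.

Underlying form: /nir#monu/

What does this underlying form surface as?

/i/ after nasal /n/ → [ĩ]
/o/ after nasal /m/ → [õ]
/u/ after nasal /n/ → [ũ]

[nĩr#mõnũ]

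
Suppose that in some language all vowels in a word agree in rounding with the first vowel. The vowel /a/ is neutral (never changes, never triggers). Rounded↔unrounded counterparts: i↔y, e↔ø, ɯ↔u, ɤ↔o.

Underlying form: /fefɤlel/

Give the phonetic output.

[fefɤlel]

no segment meets the rule's conditions; no change.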